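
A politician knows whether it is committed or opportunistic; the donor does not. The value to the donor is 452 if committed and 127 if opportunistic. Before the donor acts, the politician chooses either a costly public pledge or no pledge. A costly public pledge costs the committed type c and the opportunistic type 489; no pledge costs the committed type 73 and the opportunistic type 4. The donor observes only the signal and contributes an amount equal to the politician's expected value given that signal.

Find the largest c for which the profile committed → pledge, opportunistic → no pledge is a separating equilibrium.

398

Under separation: pledge → committed (pays 452); no pledge → opportunistic (pays 127).
Opportunistic: 127 − 4 = 123 ≥ 452 − 489 = -37. Holds regardless of c. ✓
Committed: 452 − c ≥ 127 − 73, so c ≤ 452 − 54 = 398.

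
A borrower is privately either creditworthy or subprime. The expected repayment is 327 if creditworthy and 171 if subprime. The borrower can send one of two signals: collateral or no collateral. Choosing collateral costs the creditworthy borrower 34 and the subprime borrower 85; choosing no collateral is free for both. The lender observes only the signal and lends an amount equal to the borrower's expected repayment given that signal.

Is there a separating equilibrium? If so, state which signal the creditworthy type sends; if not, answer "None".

Try creditworthy → collateral, subprime → no collateral:
  Under separation the lender infers type exactly: collateral → creditworthy (pays 327), no collateral → subprime (pays 171).
  Creditworthy: collateral gives 327 − 34 = 293; no collateral gives 171 − 0 = 171. No deviation. ✓
  Subprime: no collateral gives 171 − 0 = 171; collateral gives 327 − 85 = 242. Would deviate. ✗
Try creditworthy → no collateral, subprime → collateral:
  Under separation the lender infers type exactly: no collateral → creditworthy (pays 327), collateral → subprime (pays 171).
  Creditworthy: no collateral gives 327 − 0 = 327; collateral gives 171 − 34 = 137. No deviation. ✓
  Subprime: collateral gives 171 − 85 = 86; no collateral gives 327 − 0 = 327. Would deviate. ✗
Neither assignment is incentive-compatible.

None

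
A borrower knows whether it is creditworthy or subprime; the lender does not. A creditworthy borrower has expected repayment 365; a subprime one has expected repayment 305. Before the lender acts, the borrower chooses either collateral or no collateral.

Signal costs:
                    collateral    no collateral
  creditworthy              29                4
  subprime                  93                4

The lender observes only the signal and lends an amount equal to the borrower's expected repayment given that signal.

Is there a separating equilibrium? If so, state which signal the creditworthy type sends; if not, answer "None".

Try creditworthy → collateral, subprime → no collateral:
  If types separate, collateral earns payment 365 and no collateral earns 305.
  Creditworthy: collateral gives 365 − 29 = 336; no collateral gives 305 − 4 = 301. No deviation. ✓
  Subprime: no collateral gives 305 − 4 = 301; collateral gives 365 − 93 = 272. No deviation. ✓
Both hold — the creditworthy type sends collateral.

collateral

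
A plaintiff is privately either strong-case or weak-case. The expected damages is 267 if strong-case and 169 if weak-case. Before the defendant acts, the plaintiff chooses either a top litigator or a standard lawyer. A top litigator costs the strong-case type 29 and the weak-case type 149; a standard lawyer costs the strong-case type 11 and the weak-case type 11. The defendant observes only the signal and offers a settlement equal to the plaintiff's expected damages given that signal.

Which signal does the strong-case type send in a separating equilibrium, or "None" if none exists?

top litigator

Try strong-case → top litigator, weak-case → standard lawyer:
  Under separation the defendant infers type exactly: top litigator → strong-case (pays 267), standard lawyer → weak-case (pays 169).
  Strong-case: top litigator gives 267 − 29 = 238; standard lawyer gives 169 − 11 = 158. No deviation. ✓
  Weak-case: standard lawyer gives 169 − 11 = 158; top litigator gives 267 − 149 = 118. No deviation. ✓
Both hold — the strong-case type sends top litigator.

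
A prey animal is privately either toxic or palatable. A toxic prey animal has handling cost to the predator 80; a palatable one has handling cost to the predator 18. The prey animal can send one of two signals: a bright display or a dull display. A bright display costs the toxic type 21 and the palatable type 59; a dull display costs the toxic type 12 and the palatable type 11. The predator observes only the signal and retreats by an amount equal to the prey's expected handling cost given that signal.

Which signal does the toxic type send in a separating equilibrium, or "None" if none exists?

None

Try toxic → bright display, palatable → dull display:
  If types separate, bright display earns payment 80 and dull display earns 18.
  Toxic: bright display gives 80 − 21 = 59; dull display gives 18 − 12 = 6. No deviation. ✓
  Palatable: dull display gives 18 − 11 = 7; bright display gives 80 − 59 = 21. Would deviate. ✗
Try toxic → dull display, palatable → bright display:
  If types separate, dull display earns payment 80 and bright display earns 18.
  Toxic: dull display gives 80 − 12 = 68; bright display gives 18 − 21 = -3. No deviation. ✓
  Palatable: bright display gives 18 − 59 = -41; dull display gives 80 − 11 = 69. Would deviate. ✗
Neither assignment is incentive-compatible.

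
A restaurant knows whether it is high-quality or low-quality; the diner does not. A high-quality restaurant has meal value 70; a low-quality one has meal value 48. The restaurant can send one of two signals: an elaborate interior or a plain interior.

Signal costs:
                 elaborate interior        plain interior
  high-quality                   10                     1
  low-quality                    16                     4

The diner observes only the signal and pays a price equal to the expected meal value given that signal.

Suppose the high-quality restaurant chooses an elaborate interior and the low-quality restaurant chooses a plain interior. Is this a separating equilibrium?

Under separation the diner infers type exactly: elaborate interior → high-quality (pays 70), plain interior → low-quality (pays 48).
High-quality: elaborate interior gives 70 − 10 = 60; plain interior gives 48 − 1 = 47. No deviation. ✓
Low-quality: plain interior gives 48 − 4 = 44; elaborate interior gives 70 − 16 = 54. Would deviate. ✗

No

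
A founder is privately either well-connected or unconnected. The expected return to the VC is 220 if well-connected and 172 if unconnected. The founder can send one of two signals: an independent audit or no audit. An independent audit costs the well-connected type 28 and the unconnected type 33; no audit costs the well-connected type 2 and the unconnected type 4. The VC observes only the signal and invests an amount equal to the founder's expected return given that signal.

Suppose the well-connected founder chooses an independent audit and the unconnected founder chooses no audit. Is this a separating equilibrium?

No

If types separate, audit earns payment 220 and no audit earns 172.
Well-connected: audit gives 220 − 28 = 192; no audit gives 172 − 2 = 170. No deviation. ✓
Unconnected: no audit gives 172 − 4 = 168; audit gives 220 − 33 = 187. Would deviate. ✗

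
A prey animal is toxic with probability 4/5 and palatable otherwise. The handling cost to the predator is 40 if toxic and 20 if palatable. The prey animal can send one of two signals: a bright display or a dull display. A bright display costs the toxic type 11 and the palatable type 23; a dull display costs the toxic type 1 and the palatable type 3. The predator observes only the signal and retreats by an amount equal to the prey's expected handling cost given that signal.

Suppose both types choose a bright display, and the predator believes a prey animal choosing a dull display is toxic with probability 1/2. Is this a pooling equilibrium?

No

At the pooled signal (bright display) the predator holds the prior 4/5 and pays 4/5·40 + 1/5·20 = 36. Off-path (dull display) belief 1/2 gives 1/2·40 + 1/2·20 = 30.
Toxic: bright display gives 36 − 11 = 25; dull display gives 30 − 1 = 29. Deviates. ✗
Palatable: bright display gives 36 − 23 = 13; dull display gives 30 − 3 = 27. Deviates. ✗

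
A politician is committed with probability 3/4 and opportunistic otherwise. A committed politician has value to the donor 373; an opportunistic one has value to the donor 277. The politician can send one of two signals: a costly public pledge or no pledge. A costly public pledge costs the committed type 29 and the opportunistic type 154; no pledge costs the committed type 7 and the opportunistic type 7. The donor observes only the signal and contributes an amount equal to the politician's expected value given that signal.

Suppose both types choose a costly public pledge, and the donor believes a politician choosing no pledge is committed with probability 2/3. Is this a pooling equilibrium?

No

At the pooled signal (pledge) the donor holds the prior 3/4 and pays 3/4·373 + 1/4·277 = 349. Off-path (no pledge) belief 2/3 gives 2/3·373 + 1/3·277 = 341.
Committed: pledge gives 349 − 29 = 320; no pledge gives 341 − 7 = 334. Deviates. ✗
Opportunistic: pledge gives 349 − 154 = 195; no pledge gives 341 − 7 = 334. Deviates. ✗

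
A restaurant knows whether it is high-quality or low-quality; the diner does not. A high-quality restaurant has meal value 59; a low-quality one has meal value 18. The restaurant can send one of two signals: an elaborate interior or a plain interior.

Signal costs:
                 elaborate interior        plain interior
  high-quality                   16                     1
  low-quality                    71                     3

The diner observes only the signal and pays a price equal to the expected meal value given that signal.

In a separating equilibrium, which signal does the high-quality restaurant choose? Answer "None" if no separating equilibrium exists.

elaborate interior

Try high-quality → elaborate interior, low-quality → plain interior:
  If types separate, elaborate interior earns payment 59 and plain interior earns 18.
  High-quality: elaborate interior gives 59 − 16 = 43; plain interior gives 18 − 1 = 17. No deviation. ✓
  Low-quality: plain interior gives 18 − 3 = 15; elaborate interior gives 59 − 71 = -12. No deviation. ✓
Both hold — the high-quality type sends elaborate interior.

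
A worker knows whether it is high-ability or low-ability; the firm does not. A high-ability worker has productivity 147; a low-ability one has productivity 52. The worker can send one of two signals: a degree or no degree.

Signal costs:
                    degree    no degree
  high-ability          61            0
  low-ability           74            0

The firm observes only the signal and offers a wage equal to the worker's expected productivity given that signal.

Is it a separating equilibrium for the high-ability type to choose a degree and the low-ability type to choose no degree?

No

If types separate, degree earns payment 147 and no degree earns 52.
High-ability: degree gives 147 − 61 = 86; no degree gives 52 − 0 = 52. No deviation. ✓
Low-ability: no degree gives 52 − 0 = 52; degree gives 147 − 74 = 73. Would deviate. ✗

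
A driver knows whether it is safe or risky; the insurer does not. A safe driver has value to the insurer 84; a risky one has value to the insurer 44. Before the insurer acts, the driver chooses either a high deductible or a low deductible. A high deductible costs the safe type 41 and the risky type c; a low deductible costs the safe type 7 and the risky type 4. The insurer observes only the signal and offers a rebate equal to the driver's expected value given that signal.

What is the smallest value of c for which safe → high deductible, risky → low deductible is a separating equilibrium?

Under separation: high deductible → safe (pays 84); low deductible → risky (pays 44).
Safe: 84 − 41 = 43 ≥ 44 − 7 = 37. Holds regardless of c. ✓
Risky: 44 − 4 ≥ 84 − c, so c ≥ 84 − 40 = 44.

44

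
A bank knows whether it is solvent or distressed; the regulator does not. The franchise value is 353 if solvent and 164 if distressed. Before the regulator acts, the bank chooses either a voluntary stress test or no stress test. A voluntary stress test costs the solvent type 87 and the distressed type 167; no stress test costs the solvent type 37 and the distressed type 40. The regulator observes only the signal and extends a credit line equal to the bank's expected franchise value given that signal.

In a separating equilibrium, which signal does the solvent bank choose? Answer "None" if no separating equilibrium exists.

None

Try solvent → stress test, distressed → no stress test:
  If types separate, stress test earns payment 353 and no stress test earns 164.
  Solvent: stress test gives 353 − 87 = 266; no stress test gives 164 − 37 = 127. No deviation. ✓
  Distressed: no stress test gives 164 − 40 = 124; stress test gives 353 − 167 = 186. Would deviate. ✗
Try solvent → no stress test, distressed → stress test:
  If types separate, no stress test earns payment 353 and stress test earns 164.
  Solvent: no stress test gives 353 − 37 = 316; stress test gives 164 − 87 = 77. No deviation. ✓
  Distressed: stress test gives 164 − 167 = -3; no stress test gives 353 − 40 = 313. Would deviate. ✗
Neither assignment is incentive-compatible.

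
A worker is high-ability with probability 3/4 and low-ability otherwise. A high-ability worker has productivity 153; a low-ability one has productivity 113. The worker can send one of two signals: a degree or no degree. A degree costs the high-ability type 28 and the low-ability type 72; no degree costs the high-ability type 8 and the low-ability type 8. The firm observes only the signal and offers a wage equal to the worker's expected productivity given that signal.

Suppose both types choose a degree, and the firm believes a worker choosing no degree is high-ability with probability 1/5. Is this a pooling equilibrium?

No

On the equilibrium path (degree) the firm holds the prior 3/4 and pays 3/4·153 + 1/4·113 = 143. Off-path (no degree) belief 1/5 gives 1/5·153 + 4/5·113 = 121.
High-ability: degree gives 143 − 28 = 115; no degree gives 121 − 8 = 113. Stays. ✓
Low-ability: degree gives 143 − 72 = 71; no degree gives 121 − 8 = 113. Deviates. ✗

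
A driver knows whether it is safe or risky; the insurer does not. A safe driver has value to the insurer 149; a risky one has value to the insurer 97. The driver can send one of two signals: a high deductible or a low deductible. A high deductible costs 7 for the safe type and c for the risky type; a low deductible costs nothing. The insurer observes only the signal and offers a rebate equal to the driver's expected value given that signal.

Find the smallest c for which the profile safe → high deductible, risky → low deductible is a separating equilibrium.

Under separation: high deductible → safe (pays 149); low deductible → risky (pays 97).
Safe: 149 − 7 = 142 ≥ 97 − 0 = 97. Holds regardless of c. ✓
Risky: 97 − 0 ≥ 149 − c, so c ≥ 149 − 97 = 52.

52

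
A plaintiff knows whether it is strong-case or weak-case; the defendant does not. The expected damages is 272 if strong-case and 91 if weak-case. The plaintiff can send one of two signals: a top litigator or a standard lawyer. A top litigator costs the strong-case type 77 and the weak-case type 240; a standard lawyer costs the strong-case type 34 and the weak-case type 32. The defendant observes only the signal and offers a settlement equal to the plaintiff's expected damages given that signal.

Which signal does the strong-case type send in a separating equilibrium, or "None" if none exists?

Try strong-case → top litigator, weak-case → standard lawyer:
  If types separate, top litigator earns payment 272 and standard lawyer earns 91.
  Strong-case: top litigator gives 272 − 77 = 195; standard lawyer gives 91 − 34 = 57. No deviation. ✓
  Weak-case: standard lawyer gives 91 − 32 = 59; top litigator gives 272 − 240 = 32. No deviation. ✓
Both hold — the strong-case type sends top litigator.

top litigator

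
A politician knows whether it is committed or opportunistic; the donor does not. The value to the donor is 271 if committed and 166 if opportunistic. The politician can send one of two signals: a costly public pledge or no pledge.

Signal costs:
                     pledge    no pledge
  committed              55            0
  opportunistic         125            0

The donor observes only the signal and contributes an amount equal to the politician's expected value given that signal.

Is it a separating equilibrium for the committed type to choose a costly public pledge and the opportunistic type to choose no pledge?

Under separation the donor infers type exactly: pledge → committed (pays 271), no pledge → opportunistic (pays 166).
Committed: pledge gives 271 − 55 = 216; no pledge gives 166 − 0 = 166. No deviation. ✓
Opportunistic: no pledge gives 166 − 0 = 166; pledge gives 271 − 125 = 146. No deviation. ✓
Both incentive constraints hold.

Yes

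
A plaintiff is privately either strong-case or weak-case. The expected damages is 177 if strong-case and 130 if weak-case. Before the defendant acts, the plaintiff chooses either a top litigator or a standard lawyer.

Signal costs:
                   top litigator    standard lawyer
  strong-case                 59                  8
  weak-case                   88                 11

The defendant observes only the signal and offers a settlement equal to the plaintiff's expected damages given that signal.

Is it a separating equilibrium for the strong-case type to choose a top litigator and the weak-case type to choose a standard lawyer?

No

If types separate, top litigator earns payment 177 and standard lawyer earns 130.
Strong-case: top litigator gives 177 − 59 = 118; standard lawyer gives 130 − 8 = 122. Would deviate. ✗
Weak-case: standard lawyer gives 130 − 11 = 119; top litigator gives 177 − 88 = 89. No deviation. ✓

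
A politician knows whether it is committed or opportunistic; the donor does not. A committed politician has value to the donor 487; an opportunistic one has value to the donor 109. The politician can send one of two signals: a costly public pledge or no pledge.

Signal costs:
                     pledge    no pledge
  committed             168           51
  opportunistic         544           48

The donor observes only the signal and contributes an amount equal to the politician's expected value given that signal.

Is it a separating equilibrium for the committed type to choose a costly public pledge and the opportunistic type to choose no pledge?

Under separation the donor infers type exactly: pledge → committed (pays 487), no pledge → opportunistic (pays 109).
Committed: pledge gives 487 − 168 = 319; no pledge gives 109 − 51 = 58. No deviation. ✓
Opportunistic: no pledge gives 109 − 48 = 61; pledge gives 487 − 544 = -57. No deviation. ✓
Both incentive constraints hold.

Yes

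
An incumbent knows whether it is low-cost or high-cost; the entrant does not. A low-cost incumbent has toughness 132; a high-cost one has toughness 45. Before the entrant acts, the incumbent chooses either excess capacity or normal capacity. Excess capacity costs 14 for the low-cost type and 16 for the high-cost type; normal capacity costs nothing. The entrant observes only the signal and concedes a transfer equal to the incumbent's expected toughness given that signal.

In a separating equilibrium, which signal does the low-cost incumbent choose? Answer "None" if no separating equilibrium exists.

None

Try low-cost → excess capacity, high-cost → normal capacity:
  Under separation the entrant infers type exactly: excess capacity → low-cost (pays 132), normal capacity → high-cost (pays 45).
  Low-cost: excess capacity gives 132 − 14 = 118; normal capacity gives 45 − 0 = 45. No deviation. ✓
  High-cost: normal capacity gives 45 − 0 = 45; excess capacity gives 132 − 16 = 116. Would deviate. ✗
Try low-cost → normal capacity, high-cost → excess capacity:
  Under separation the entrant infers type exactly: normal capacity → low-cost (pays 132), excess capacity → high-cost (pays 45).
  Low-cost: normal capacity gives 132 − 0 = 132; excess capacity gives 45 − 14 = 31. No deviation. ✓
  High-cost: excess capacity gives 45 − 16 = 29; normal capacity gives 132 − 0 = 132. Would deviate. ✗
Neither assignment is incentive-compatible.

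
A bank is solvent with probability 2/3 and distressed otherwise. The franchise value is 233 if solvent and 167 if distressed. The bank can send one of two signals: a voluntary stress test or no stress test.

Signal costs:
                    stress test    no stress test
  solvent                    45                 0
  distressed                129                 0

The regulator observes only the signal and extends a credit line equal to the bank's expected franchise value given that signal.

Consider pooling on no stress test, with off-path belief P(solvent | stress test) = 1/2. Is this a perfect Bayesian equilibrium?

At the pooled signal (no stress test) the regulator holds the prior 2/3 and pays 2/3·233 + 1/3·167 = 211. Off-path (stress test) belief 1/2 gives 1/2·233 + 1/2·167 = 200.
Solvent: no stress test gives 211 − 0 = 211; stress test gives 200 − 45 = 155. Stays. ✓
Distressed: no stress test gives 211 − 0 = 211; stress test gives 200 − 129 = 71. Stays. ✓

Yes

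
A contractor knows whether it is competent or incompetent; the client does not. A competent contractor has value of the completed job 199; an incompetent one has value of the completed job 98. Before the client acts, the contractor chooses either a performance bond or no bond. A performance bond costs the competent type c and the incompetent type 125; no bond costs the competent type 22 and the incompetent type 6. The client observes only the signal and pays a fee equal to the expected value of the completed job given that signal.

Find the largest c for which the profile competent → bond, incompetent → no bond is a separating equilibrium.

Under separation: bond → competent (pays 199); no bond → incompetent (pays 98).
Incompetent: 98 − 6 = 92 ≥ 199 − 125 = 74. Holds regardless of c. ✓
Competent: 199 − c ≥ 98 − 22, so c ≤ 199 − 76 = 123.

123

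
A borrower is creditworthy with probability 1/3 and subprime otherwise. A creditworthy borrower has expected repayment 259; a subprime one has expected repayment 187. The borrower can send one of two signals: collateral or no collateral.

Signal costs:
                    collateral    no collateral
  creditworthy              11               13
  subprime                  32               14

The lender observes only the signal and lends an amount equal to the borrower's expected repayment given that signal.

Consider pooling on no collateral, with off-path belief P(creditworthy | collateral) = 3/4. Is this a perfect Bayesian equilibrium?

No

At the pooled signal (no collateral) the lender holds the prior 1/3 and pays 1/3·259 + 2/3·187 = 211. Off-path (collateral) belief 3/4 gives 3/4·259 + 1/4·187 = 241.
Creditworthy: no collateral gives 211 − 13 = 198; collateral gives 241 − 11 = 230. Deviates. ✗
Subprime: no collateral gives 211 − 14 = 197; collateral gives 241 − 32 = 209. Deviates. ✗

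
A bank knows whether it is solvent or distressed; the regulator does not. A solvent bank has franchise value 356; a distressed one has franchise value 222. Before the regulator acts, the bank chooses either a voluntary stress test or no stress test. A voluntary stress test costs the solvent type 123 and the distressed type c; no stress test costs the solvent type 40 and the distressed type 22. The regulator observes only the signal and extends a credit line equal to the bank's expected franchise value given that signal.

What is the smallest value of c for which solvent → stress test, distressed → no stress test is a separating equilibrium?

156

Under separation: stress test → solvent (pays 356); no stress test → distressed (pays 222).
Solvent: 356 − 123 = 233 ≥ 222 − 40 = 182. Holds regardless of c. ✓
Distressed: 222 − 22 ≥ 356 − c, so c ≥ 356 − 200 = 156.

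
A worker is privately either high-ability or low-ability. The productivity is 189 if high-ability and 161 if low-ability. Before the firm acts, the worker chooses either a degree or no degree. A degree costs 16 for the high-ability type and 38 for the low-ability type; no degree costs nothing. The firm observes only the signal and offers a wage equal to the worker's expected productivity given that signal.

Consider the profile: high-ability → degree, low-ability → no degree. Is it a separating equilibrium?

Yes

If types separate, degree earns payment 189 and no degree earns 161.
High-ability: degree gives 189 − 16 = 173; no degree gives 161 − 0 = 161. No deviation. ✓
Low-ability: no degree gives 161 − 0 = 161; degree gives 189 − 38 = 151. No deviation. ✓
Both incentive constraints hold.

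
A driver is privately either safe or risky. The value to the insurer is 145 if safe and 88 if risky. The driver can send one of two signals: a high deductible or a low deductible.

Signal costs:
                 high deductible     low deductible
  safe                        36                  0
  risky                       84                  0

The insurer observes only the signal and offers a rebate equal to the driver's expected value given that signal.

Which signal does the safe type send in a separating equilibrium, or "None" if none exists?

high deductible

Try safe → high deductible, risky → low deductible:
  If types separate, high deductible earns payment 145 and low deductible earns 88.
  Safe: high deductible gives 145 − 36 = 109; low deductible gives 88 − 0 = 88. No deviation. ✓
  Risky: low deductible gives 88 − 0 = 88; high deductible gives 145 − 84 = 61. No deviation. ✓
Both hold — the safe type sends high deductible.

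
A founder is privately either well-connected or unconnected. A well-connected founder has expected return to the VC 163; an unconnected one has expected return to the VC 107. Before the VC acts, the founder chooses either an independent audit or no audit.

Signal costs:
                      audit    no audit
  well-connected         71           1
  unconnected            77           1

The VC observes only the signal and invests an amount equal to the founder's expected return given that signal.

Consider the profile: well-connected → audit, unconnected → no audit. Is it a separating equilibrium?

Under separation the VC infers type exactly: audit → well-connected (pays 163), no audit → unconnected (pays 107).
Well-connected: audit gives 163 − 71 = 92; no audit gives 107 − 1 = 106. Would deviate. ✗
Unconnected: no audit gives 107 − 1 = 106; audit gives 163 − 77 = 86. No deviation. ✓

No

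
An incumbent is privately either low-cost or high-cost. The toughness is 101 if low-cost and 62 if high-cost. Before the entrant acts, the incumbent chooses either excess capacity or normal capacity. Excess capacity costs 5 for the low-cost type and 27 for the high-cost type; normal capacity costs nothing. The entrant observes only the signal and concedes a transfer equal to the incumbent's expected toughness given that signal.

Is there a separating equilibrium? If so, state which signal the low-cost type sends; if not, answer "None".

Try low-cost → excess capacity, high-cost → normal capacity:
  Under separation the entrant infers type exactly: excess capacity → low-cost (pays 101), normal capacity → high-cost (pays 62).
  Low-cost: excess capacity gives 101 − 5 = 96; normal capacity gives 62 − 0 = 62. No deviation. ✓
  High-cost: normal capacity gives 62 − 0 = 62; excess capacity gives 101 − 27 = 74. Would deviate. ✗
Try low-cost → normal capacity, high-cost → excess capacity:
  Under separation the entrant infers type exactly: normal capacity → low-cost (pays 101), excess capacity → high-cost (pays 62).
  Low-cost: normal capacity gives 101 − 0 = 101; excess capacity gives 62 − 5 = 57. No deviation. ✓
  High-cost: excess capacity gives 62 − 27 = 35; normal capacity gives 101 − 0 = 101. Would deviate. ✗
Neither assignment is incentive-compatible.

None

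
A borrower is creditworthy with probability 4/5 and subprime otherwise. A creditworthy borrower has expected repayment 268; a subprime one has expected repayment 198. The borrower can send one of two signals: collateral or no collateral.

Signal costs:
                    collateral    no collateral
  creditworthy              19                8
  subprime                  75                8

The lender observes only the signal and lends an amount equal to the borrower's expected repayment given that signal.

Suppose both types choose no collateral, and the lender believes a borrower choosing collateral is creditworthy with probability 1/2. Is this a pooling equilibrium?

On the equilibrium path (no collateral) the lender holds the prior 4/5 and pays 4/5·268 + 1/5·198 = 254. Off-path (collateral) belief 1/2 gives 1/2·268 + 1/2·198 = 233.
Creditworthy: no collateral gives 254 − 8 = 246; collateral gives 233 − 19 = 214. Stays. ✓
Subprime: no collateral gives 254 − 8 = 246; collateral gives 233 − 75 = 158. Stays. ✓
Beliefs are Bayes-consistent on-path and both types best-respond.

Yes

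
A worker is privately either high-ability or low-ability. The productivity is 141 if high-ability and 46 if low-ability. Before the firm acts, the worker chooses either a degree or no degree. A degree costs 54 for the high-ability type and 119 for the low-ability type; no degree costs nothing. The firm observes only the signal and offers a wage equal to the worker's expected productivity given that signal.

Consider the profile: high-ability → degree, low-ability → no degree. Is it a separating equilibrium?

If types separate, degree earns payment 141 and no degree earns 46.
High-ability: degree gives 141 − 54 = 87; no degree gives 46 − 0 = 46. No deviation. ✓
Low-ability: no degree gives 46 − 0 = 46; degree gives 141 − 119 = 22. No deviation. ✓
Both incentive constraints hold.

Yes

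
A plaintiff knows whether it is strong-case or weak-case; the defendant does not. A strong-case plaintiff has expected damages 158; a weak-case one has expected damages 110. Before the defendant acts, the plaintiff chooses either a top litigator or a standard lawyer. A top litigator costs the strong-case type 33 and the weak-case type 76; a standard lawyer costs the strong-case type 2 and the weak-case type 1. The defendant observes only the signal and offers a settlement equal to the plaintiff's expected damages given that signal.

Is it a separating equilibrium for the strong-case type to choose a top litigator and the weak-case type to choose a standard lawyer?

If types separate, top litigator earns payment 158 and standard lawyer earns 110.
Strong-case: top litigator gives 158 − 33 = 125; standard lawyer gives 110 − 2 = 108. No deviation. ✓
Weak-case: standard lawyer gives 110 − 1 = 109; top litigator gives 158 − 76 = 82. No deviation. ✓
Neither type gains from mimicking the other.

Yes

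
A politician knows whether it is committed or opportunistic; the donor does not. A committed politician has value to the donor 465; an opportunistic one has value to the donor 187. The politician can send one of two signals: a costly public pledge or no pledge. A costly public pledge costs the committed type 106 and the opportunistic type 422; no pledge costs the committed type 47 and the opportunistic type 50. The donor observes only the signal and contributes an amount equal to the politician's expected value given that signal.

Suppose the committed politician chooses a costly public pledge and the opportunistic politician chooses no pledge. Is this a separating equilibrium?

Yes

Under separation the donor infers type exactly: pledge → committed (pays 465), no pledge → opportunistic (pays 187).
Committed: pledge gives 465 − 106 = 359; no pledge gives 187 − 47 = 140. No deviation. ✓
Opportunistic: no pledge gives 187 − 50 = 137; pledge gives 465 − 422 = 43. No deviation. ✓
Both incentive constraints hold.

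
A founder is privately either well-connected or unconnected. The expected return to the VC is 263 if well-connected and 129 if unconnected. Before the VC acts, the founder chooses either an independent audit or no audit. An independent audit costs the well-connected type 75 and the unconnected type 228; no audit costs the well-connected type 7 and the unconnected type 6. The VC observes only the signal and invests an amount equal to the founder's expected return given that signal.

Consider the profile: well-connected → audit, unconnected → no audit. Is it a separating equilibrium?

Under separation the VC infers type exactly: audit → well-connected (pays 263), no audit → unconnected (pays 129).
Well-connected: audit gives 263 − 75 = 188; no audit gives 129 − 7 = 122. No deviation. ✓
Unconnected: no audit gives 129 − 6 = 123; audit gives 263 − 228 = 35. No deviation. ✓
Neither type gains from mimicking the other.

Yes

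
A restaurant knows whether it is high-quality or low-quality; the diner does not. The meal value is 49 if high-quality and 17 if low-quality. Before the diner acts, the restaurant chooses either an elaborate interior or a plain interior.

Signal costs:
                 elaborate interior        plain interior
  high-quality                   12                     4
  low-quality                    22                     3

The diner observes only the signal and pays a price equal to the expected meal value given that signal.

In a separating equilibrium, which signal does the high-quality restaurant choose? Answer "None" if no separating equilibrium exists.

Try high-quality → elaborate interior, low-quality → plain interior:
  If types separate, elaborate interior earns payment 49 and plain interior earns 17.
  High-quality: elaborate interior gives 49 − 12 = 37; plain interior gives 17 − 4 = 13. No deviation. ✓
  Low-quality: plain interior gives 17 − 3 = 14; elaborate interior gives 49 − 22 = 27. Would deviate. ✗
Try high-quality → plain interior, low-quality → elaborate interior:
  If types separate, plain interior earns payment 49 and elaborate interior earns 17.
  High-quality: plain interior gives 49 − 4 = 45; elaborate interior gives 17 − 12 = 5. No deviation. ✓
  Low-quality: elaborate interior gives 17 − 22 = -5; plain interior gives 49 − 3 = 46. Would deviate. ✗
Neither assignment is incentive-compatible.

None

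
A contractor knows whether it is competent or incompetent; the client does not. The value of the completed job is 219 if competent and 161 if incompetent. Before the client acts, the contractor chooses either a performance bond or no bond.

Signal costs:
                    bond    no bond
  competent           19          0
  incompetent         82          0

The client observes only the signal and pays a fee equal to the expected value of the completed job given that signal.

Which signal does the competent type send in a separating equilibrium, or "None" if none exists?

Try competent → bond, incompetent → no bond:
  Under separation the client infers type exactly: bond → competent (pays 219), no bond → incompetent (pays 161).
  Competent: bond gives 219 − 19 = 200; no bond gives 161 − 0 = 161. No deviation. ✓
  Incompetent: no bond gives 161 − 0 = 161; bond gives 219 − 82 = 137. No deviation. ✓
Both hold — the competent type sends bond.

bond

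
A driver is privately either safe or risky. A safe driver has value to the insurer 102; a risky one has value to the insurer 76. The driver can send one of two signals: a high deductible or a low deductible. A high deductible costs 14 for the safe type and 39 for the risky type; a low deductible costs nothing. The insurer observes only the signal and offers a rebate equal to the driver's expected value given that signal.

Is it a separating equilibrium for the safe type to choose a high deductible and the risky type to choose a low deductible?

Yes

Under separation the insurer infers type exactly: high deductible → safe (pays 102), low deductible → risky (pays 76).
Safe: high deductible gives 102 − 14 = 88; low deductible gives 76 − 0 = 76. No deviation. ✓
Risky: low deductible gives 76 − 0 = 76; high deductible gives 102 − 39 = 63. No deviation. ✓
Both incentive constraints hold.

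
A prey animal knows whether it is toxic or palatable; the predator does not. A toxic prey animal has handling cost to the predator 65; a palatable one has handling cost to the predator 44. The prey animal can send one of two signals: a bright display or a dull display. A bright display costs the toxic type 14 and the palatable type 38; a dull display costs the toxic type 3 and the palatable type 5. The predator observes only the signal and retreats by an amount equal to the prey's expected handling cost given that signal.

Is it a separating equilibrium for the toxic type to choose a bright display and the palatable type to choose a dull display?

Yes

If types separate, bright display earns payment 65 and dull display earns 44.
Toxic: bright display gives 65 − 14 = 51; dull display gives 44 − 3 = 41. No deviation. ✓
Palatable: dull display gives 44 − 5 = 39; bright display gives 65 − 38 = 27. No deviation. ✓
Both incentive constraints hold.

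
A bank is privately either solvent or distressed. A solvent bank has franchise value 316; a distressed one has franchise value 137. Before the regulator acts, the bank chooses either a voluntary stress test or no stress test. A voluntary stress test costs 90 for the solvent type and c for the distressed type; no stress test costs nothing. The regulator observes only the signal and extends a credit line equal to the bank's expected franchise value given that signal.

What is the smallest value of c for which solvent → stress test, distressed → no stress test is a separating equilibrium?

179

Under separation: stress test → solvent (pays 316); no stress test → distressed (pays 137).
Solvent: 316 − 90 = 226 ≥ 137 − 0 = 137. Holds regardless of c. ✓
Distressed: 137 − 0 ≥ 316 − c, so c ≥ 316 − 137 = 179.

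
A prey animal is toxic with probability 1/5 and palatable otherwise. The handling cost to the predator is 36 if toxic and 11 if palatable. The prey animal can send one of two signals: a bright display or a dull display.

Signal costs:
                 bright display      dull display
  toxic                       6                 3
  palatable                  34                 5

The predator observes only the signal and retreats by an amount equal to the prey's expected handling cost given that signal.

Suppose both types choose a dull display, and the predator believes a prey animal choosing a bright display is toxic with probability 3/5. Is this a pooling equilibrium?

No

On the equilibrium path (dull display) the predator holds the prior 1/5 and pays 1/5·36 + 4/5·11 = 16. Off-path (bright display) belief 3/5 gives 3/5·36 + 2/5·11 = 26.
Toxic: dull display gives 16 − 3 = 13; bright display gives 26 − 6 = 20. Deviates. ✗
Palatable: dull display gives 16 − 5 = 11; bright display gives 26 − 34 = -8. Stays. ✓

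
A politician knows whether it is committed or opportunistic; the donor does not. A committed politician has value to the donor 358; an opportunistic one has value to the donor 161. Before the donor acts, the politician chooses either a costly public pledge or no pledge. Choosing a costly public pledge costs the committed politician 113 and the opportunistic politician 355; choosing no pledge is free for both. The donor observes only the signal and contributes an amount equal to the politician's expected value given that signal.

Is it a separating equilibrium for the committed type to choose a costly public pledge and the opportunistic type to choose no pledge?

Yes

If types separate, pledge earns payment 358 and no pledge earns 161.
Committed: pledge gives 358 − 113 = 245; no pledge gives 161 − 0 = 161. No deviation. ✓
Opportunistic: no pledge gives 161 − 0 = 161; pledge gives 358 − 355 = 3. No deviation. ✓
Neither type gains from mimicking the other.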